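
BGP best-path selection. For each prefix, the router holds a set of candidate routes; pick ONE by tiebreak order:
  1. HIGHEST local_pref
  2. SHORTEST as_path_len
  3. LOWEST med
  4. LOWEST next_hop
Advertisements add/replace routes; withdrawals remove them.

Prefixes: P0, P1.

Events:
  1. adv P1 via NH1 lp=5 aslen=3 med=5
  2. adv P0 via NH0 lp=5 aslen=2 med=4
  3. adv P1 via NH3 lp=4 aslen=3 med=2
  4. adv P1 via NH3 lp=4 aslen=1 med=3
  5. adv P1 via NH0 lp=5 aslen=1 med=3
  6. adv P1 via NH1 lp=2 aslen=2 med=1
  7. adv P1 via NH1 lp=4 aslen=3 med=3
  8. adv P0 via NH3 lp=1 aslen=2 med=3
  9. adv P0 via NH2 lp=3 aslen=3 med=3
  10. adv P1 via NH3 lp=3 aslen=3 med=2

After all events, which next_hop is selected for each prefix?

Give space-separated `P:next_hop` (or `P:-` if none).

Op 1: best P0=- P1=NH1
Op 2: best P0=NH0 P1=NH1
Op 3: best P0=NH0 P1=NH1
Op 4: best P0=NH0 P1=NH1
Op 5: best P0=NH0 P1=NH0
Op 6: best P0=NH0 P1=NH0
Op 7: best P0=NH0 P1=NH0
Op 8: best P0=NH0 P1=NH0
Op 9: best P0=NH0 P1=NH0
Op 10: best P0=NH0 P1=NH0

Answer: P0:NH0 P1:NH0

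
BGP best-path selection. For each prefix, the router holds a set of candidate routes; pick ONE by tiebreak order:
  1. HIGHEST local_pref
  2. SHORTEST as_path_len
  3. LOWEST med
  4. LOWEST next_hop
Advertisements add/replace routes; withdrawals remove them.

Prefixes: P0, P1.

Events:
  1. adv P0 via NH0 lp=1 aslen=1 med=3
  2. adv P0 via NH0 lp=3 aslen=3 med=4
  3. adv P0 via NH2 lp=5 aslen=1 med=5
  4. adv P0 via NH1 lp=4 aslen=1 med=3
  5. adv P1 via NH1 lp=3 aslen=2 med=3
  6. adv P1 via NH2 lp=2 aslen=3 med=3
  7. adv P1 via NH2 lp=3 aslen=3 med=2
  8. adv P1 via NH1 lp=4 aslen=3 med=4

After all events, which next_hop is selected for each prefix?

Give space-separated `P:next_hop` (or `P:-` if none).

Op 1: best P0=NH0 P1=-
Op 2: best P0=NH0 P1=-
Op 3: best P0=NH2 P1=-
Op 4: best P0=NH2 P1=-
Op 5: best P0=NH2 P1=NH1
Op 6: best P0=NH2 P1=NH1
Op 7: best P0=NH2 P1=NH1
Op 8: best P0=NH2 P1=NH1

Answer: P0:NH2 P1:NH1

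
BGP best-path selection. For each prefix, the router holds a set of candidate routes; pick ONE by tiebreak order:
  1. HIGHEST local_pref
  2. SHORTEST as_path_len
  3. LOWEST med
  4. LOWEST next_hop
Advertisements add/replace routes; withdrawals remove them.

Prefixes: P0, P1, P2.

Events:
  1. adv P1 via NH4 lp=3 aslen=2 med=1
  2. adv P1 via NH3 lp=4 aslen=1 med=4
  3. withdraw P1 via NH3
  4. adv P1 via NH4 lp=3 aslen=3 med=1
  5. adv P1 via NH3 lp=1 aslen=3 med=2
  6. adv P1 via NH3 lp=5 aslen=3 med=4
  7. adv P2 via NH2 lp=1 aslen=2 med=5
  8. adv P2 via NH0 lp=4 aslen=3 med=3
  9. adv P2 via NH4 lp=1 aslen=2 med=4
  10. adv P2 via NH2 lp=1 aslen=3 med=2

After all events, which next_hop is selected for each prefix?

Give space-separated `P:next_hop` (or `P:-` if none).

Answer: P0:- P1:NH3 P2:NH0

Derivation:
Op 1: best P0=- P1=NH4 P2=-
Op 2: best P0=- P1=NH3 P2=-
Op 3: best P0=- P1=NH4 P2=-
Op 4: best P0=- P1=NH4 P2=-
Op 5: best P0=- P1=NH4 P2=-
Op 6: best P0=- P1=NH3 P2=-
Op 7: best P0=- P1=NH3 P2=NH2
Op 8: best P0=- P1=NH3 P2=NH0
Op 9: best P0=- P1=NH3 P2=NH0
Op 10: best P0=- P1=NH3 P2=NH0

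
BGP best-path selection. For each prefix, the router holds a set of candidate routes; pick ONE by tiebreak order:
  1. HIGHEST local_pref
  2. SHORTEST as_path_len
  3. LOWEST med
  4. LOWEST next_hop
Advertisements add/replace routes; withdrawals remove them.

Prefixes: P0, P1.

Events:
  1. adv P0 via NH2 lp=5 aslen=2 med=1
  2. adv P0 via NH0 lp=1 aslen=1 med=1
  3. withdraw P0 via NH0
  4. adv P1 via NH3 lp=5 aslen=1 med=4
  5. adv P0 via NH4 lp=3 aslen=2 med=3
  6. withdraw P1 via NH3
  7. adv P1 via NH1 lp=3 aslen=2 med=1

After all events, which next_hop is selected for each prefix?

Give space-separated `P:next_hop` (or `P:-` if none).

Op 1: best P0=NH2 P1=-
Op 2: best P0=NH2 P1=-
Op 3: best P0=NH2 P1=-
Op 4: best P0=NH2 P1=NH3
Op 5: best P0=NH2 P1=NH3
Op 6: best P0=NH2 P1=-
Op 7: best P0=NH2 P1=NH1

Answer: P0:NH2 P1:NH1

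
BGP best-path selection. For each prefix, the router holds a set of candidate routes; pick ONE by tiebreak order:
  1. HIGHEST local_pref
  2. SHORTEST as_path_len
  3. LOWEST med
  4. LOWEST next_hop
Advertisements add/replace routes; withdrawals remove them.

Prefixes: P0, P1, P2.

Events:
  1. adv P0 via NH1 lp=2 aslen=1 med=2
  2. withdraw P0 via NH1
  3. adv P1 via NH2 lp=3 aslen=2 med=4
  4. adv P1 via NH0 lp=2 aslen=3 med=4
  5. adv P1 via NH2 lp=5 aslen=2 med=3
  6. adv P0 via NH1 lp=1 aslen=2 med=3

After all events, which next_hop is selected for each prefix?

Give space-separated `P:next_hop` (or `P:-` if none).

Op 1: best P0=NH1 P1=- P2=-
Op 2: best P0=- P1=- P2=-
Op 3: best P0=- P1=NH2 P2=-
Op 4: best P0=- P1=NH2 P2=-
Op 5: best P0=- P1=NH2 P2=-
Op 6: best P0=NH1 P1=NH2 P2=-

Answer: P0:NH1 P1:NH2 P2:-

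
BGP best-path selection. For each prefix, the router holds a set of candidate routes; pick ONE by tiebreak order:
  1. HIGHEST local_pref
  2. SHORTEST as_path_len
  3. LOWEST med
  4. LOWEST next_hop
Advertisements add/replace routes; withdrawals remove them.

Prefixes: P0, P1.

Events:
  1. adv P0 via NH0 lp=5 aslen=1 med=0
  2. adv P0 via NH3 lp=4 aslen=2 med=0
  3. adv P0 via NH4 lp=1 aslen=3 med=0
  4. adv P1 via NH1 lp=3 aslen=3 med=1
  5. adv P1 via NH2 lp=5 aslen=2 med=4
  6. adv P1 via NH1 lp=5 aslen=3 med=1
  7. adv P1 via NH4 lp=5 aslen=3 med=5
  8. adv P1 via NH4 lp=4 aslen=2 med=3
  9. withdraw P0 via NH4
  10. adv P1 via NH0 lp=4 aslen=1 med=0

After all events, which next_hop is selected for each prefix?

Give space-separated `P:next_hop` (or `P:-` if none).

Op 1: best P0=NH0 P1=-
Op 2: best P0=NH0 P1=-
Op 3: best P0=NH0 P1=-
Op 4: best P0=NH0 P1=NH1
Op 5: best P0=NH0 P1=NH2
Op 6: best P0=NH0 P1=NH2
Op 7: best P0=NH0 P1=NH2
Op 8: best P0=NH0 P1=NH2
Op 9: best P0=NH0 P1=NH2
Op 10: best P0=NH0 P1=NH2

Answer: P0:NH0 P1:NH2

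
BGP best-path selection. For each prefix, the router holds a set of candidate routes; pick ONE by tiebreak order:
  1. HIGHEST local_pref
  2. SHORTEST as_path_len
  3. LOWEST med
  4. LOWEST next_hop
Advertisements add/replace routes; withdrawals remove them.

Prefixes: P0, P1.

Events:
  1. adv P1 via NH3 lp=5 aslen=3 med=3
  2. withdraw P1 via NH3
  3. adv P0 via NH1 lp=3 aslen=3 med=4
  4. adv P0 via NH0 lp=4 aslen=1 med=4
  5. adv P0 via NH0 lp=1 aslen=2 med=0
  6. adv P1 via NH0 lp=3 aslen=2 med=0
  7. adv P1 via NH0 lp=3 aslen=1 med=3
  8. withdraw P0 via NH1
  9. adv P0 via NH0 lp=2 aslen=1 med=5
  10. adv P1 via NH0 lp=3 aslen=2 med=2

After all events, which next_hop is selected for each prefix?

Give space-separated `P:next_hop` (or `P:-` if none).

Op 1: best P0=- P1=NH3
Op 2: best P0=- P1=-
Op 3: best P0=NH1 P1=-
Op 4: best P0=NH0 P1=-
Op 5: best P0=NH1 P1=-
Op 6: best P0=NH1 P1=NH0
Op 7: best P0=NH1 P1=NH0
Op 8: best P0=NH0 P1=NH0
Op 9: best P0=NH0 P1=NH0
Op 10: best P0=NH0 P1=NH0

Answer: P0:NH0 P1:NH0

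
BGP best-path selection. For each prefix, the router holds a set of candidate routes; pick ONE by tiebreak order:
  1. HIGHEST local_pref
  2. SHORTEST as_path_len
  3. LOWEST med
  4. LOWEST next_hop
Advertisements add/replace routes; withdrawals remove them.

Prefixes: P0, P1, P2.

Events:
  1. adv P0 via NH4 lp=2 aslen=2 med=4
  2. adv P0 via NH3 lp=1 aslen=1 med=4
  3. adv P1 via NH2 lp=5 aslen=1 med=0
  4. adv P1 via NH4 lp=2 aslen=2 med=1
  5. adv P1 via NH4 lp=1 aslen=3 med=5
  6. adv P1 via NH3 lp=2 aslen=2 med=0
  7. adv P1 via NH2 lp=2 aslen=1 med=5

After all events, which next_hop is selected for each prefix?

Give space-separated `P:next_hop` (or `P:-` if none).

Answer: P0:NH4 P1:NH2 P2:-

Derivation:
Op 1: best P0=NH4 P1=- P2=-
Op 2: best P0=NH4 P1=- P2=-
Op 3: best P0=NH4 P1=NH2 P2=-
Op 4: best P0=NH4 P1=NH2 P2=-
Op 5: best P0=NH4 P1=NH2 P2=-
Op 6: best P0=NH4 P1=NH2 P2=-
Op 7: best P0=NH4 P1=NH2 P2=-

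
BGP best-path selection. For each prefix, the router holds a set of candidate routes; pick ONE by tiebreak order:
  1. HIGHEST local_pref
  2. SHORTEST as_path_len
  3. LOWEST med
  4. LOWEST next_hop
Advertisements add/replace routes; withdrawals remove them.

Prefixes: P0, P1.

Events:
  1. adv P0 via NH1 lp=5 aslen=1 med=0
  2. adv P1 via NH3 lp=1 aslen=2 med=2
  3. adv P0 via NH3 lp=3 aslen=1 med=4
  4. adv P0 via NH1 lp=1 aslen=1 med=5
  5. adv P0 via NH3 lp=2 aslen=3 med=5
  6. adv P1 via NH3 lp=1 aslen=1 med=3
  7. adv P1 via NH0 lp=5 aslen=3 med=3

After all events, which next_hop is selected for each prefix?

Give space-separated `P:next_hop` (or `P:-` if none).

Answer: P0:NH3 P1:NH0

Derivation:
Op 1: best P0=NH1 P1=-
Op 2: best P0=NH1 P1=NH3
Op 3: best P0=NH1 P1=NH3
Op 4: best P0=NH3 P1=NH3
Op 5: best P0=NH3 P1=NH3
Op 6: best P0=NH3 P1=NH3
Op 7: best P0=NH3 P1=NH0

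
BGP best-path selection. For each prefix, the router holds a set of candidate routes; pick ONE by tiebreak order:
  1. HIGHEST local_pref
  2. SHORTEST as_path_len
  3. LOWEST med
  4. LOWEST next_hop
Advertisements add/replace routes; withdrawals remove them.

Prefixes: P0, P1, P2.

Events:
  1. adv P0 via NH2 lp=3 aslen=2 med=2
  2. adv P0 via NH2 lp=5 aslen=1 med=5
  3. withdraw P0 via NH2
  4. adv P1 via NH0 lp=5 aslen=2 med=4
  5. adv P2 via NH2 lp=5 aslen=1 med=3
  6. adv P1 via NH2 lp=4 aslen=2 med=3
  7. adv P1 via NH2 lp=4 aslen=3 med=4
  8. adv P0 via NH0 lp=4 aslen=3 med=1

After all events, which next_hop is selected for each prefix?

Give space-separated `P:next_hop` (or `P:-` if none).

Answer: P0:NH0 P1:NH0 P2:NH2

Derivation:
Op 1: best P0=NH2 P1=- P2=-
Op 2: best P0=NH2 P1=- P2=-
Op 3: best P0=- P1=- P2=-
Op 4: best P0=- P1=NH0 P2=-
Op 5: best P0=- P1=NH0 P2=NH2
Op 6: best P0=- P1=NH0 P2=NH2
Op 7: best P0=- P1=NH0 P2=NH2
Op 8: best P0=NH0 P1=NH0 P2=NH2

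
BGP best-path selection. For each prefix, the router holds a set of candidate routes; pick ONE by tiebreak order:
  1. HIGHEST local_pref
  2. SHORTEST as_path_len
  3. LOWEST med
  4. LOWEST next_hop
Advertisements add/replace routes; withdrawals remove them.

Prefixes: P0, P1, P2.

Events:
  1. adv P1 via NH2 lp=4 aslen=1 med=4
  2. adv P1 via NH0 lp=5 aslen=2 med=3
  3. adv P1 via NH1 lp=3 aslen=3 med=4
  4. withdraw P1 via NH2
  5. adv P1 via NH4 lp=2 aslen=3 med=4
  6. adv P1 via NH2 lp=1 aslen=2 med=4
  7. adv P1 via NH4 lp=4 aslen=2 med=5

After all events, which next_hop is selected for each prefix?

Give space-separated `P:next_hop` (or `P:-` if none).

Op 1: best P0=- P1=NH2 P2=-
Op 2: best P0=- P1=NH0 P2=-
Op 3: best P0=- P1=NH0 P2=-
Op 4: best P0=- P1=NH0 P2=-
Op 5: best P0=- P1=NH0 P2=-
Op 6: best P0=- P1=NH0 P2=-
Op 7: best P0=- P1=NH0 P2=-

Answer: P0:- P1:NH0 P2:-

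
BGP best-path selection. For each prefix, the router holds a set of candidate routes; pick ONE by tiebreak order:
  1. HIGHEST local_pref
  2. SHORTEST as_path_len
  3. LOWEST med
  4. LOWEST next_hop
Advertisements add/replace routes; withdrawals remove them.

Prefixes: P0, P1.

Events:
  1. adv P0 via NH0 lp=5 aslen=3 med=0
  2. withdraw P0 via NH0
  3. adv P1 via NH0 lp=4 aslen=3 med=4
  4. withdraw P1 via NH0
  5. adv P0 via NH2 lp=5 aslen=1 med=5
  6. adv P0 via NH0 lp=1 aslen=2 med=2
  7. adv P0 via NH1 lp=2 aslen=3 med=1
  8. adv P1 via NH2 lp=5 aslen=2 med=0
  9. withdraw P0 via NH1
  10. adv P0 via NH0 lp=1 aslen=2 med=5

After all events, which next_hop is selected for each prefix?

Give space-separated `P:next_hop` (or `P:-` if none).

Op 1: best P0=NH0 P1=-
Op 2: best P0=- P1=-
Op 3: best P0=- P1=NH0
Op 4: best P0=- P1=-
Op 5: best P0=NH2 P1=-
Op 6: best P0=NH2 P1=-
Op 7: best P0=NH2 P1=-
Op 8: best P0=NH2 P1=NH2
Op 9: best P0=NH2 P1=NH2
Op 10: best P0=NH2 P1=NH2

Answer: P0:NH2 P1:NH2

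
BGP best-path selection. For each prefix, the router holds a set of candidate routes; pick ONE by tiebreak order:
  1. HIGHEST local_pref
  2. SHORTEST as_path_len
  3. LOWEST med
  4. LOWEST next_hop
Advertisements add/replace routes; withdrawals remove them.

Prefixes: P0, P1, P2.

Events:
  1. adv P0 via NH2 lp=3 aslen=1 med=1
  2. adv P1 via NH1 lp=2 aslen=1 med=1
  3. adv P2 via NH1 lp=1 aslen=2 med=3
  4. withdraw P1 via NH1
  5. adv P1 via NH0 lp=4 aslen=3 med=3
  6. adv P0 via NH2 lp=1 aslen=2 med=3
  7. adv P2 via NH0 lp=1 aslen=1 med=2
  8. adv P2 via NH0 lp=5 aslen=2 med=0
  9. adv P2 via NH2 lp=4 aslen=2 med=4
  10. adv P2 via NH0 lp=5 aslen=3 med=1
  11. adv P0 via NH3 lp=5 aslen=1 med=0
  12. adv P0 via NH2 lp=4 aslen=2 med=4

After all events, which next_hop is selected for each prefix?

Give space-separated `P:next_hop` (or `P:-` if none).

Answer: P0:NH3 P1:NH0 P2:NH0

Derivation:
Op 1: best P0=NH2 P1=- P2=-
Op 2: best P0=NH2 P1=NH1 P2=-
Op 3: best P0=NH2 P1=NH1 P2=NH1
Op 4: best P0=NH2 P1=- P2=NH1
Op 5: best P0=NH2 P1=NH0 P2=NH1
Op 6: best P0=NH2 P1=NH0 P2=NH1
Op 7: best P0=NH2 P1=NH0 P2=NH0
Op 8: best P0=NH2 P1=NH0 P2=NH0
Op 9: best P0=NH2 P1=NH0 P2=NH0
Op 10: best P0=NH2 P1=NH0 P2=NH0
Op 11: best P0=NH3 P1=NH0 P2=NH0
Op 12: best P0=NH3 P1=NH0 P2=NH0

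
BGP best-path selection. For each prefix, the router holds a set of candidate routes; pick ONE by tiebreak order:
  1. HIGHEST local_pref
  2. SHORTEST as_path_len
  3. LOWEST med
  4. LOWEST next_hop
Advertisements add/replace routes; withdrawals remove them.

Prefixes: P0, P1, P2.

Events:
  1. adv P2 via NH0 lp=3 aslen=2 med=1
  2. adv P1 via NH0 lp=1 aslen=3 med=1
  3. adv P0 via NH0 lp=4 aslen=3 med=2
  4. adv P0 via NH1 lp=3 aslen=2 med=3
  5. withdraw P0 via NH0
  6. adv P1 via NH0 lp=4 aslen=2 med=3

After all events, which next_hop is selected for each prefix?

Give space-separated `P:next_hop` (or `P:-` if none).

Op 1: best P0=- P1=- P2=NH0
Op 2: best P0=- P1=NH0 P2=NH0
Op 3: best P0=NH0 P1=NH0 P2=NH0
Op 4: best P0=NH0 P1=NH0 P2=NH0
Op 5: best P0=NH1 P1=NH0 P2=NH0
Op 6: best P0=NH1 P1=NH0 P2=NH0

Answer: P0:NH1 P1:NH0 P2:NH0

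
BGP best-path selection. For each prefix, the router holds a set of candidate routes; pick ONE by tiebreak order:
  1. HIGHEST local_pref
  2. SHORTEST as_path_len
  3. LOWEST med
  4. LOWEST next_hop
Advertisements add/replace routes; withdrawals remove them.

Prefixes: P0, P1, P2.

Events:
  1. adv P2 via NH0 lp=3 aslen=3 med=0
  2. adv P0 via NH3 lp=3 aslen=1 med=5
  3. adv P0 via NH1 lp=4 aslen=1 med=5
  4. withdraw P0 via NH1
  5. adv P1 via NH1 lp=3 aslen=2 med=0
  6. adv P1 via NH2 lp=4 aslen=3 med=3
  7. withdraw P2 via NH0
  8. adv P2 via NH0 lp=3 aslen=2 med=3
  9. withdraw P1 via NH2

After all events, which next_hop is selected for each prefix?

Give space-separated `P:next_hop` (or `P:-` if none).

Answer: P0:NH3 P1:NH1 P2:NH0

Derivation:
Op 1: best P0=- P1=- P2=NH0
Op 2: best P0=NH3 P1=- P2=NH0
Op 3: best P0=NH1 P1=- P2=NH0
Op 4: best P0=NH3 P1=- P2=NH0
Op 5: best P0=NH3 P1=NH1 P2=NH0
Op 6: best P0=NH3 P1=NH2 P2=NH0
Op 7: best P0=NH3 P1=NH2 P2=-
Op 8: best P0=NH3 P1=NH2 P2=NH0
Op 9: best P0=NH3 P1=NH1 P2=NH0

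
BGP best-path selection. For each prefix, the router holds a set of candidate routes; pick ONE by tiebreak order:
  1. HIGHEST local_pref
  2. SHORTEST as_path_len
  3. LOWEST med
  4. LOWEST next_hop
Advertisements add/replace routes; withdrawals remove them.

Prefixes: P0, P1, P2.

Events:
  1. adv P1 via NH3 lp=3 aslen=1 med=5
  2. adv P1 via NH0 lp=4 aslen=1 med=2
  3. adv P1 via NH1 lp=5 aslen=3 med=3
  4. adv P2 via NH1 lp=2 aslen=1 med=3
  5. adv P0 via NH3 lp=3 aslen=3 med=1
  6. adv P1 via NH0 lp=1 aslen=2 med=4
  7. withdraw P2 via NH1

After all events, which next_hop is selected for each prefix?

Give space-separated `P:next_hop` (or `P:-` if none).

Answer: P0:NH3 P1:NH1 P2:-

Derivation:
Op 1: best P0=- P1=NH3 P2=-
Op 2: best P0=- P1=NH0 P2=-
Op 3: best P0=- P1=NH1 P2=-
Op 4: best P0=- P1=NH1 P2=NH1
Op 5: best P0=NH3 P1=NH1 P2=NH1
Op 6: best P0=NH3 P1=NH1 P2=NH1
Op 7: best P0=NH3 P1=NH1 P2=-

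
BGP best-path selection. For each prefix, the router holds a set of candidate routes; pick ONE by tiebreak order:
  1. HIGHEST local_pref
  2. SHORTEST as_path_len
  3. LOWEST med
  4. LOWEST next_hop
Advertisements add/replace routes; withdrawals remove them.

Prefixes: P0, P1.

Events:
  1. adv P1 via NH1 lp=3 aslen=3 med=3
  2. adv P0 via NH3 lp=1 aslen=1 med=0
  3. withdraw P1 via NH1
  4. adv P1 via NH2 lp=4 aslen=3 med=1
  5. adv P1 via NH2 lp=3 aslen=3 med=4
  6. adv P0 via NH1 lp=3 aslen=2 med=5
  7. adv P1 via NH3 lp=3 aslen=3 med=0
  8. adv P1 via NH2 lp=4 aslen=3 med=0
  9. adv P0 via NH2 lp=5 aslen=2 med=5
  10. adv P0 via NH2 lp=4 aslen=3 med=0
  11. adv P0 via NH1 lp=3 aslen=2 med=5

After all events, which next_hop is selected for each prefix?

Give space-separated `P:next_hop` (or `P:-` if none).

Op 1: best P0=- P1=NH1
Op 2: best P0=NH3 P1=NH1
Op 3: best P0=NH3 P1=-
Op 4: best P0=NH3 P1=NH2
Op 5: best P0=NH3 P1=NH2
Op 6: best P0=NH1 P1=NH2
Op 7: best P0=NH1 P1=NH3
Op 8: best P0=NH1 P1=NH2
Op 9: best P0=NH2 P1=NH2
Op 10: best P0=NH2 P1=NH2
Op 11: best P0=NH2 P1=NH2

Answer: P0:NH2 P1:NH2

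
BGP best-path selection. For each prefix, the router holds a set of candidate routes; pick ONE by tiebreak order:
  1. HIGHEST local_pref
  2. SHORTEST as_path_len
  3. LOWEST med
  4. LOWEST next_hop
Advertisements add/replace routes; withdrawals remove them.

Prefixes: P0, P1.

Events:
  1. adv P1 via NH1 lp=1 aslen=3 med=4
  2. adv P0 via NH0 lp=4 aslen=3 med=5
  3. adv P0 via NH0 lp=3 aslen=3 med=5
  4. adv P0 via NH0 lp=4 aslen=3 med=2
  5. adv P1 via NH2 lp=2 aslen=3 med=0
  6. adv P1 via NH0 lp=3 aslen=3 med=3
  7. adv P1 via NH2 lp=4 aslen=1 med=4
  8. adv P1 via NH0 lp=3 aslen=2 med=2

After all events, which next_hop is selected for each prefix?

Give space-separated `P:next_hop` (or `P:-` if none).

Answer: P0:NH0 P1:NH2

Derivation:
Op 1: best P0=- P1=NH1
Op 2: best P0=NH0 P1=NH1
Op 3: best P0=NH0 P1=NH1
Op 4: best P0=NH0 P1=NH1
Op 5: best P0=NH0 P1=NH2
Op 6: best P0=NH0 P1=NH0
Op 7: best P0=NH0 P1=NH2
Op 8: best P0=NH0 P1=NH2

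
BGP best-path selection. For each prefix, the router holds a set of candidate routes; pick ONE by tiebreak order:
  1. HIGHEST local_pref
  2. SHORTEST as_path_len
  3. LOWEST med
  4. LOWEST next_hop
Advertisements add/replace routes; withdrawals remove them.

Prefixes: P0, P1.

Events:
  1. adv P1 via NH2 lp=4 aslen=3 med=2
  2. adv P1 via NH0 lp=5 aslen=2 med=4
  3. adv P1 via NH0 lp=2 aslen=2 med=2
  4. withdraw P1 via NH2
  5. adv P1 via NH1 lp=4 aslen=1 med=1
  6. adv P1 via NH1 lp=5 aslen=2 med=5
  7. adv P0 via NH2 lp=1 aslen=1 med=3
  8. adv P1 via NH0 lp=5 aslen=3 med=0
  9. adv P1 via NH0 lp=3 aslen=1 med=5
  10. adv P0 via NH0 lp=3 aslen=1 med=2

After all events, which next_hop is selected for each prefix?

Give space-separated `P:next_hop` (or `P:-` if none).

Op 1: best P0=- P1=NH2
Op 2: best P0=- P1=NH0
Op 3: best P0=- P1=NH2
Op 4: best P0=- P1=NH0
Op 5: best P0=- P1=NH1
Op 6: best P0=- P1=NH1
Op 7: best P0=NH2 P1=NH1
Op 8: best P0=NH2 P1=NH1
Op 9: best P0=NH2 P1=NH1
Op 10: best P0=NH0 P1=NH1

Answer: P0:NH0 P1:NH1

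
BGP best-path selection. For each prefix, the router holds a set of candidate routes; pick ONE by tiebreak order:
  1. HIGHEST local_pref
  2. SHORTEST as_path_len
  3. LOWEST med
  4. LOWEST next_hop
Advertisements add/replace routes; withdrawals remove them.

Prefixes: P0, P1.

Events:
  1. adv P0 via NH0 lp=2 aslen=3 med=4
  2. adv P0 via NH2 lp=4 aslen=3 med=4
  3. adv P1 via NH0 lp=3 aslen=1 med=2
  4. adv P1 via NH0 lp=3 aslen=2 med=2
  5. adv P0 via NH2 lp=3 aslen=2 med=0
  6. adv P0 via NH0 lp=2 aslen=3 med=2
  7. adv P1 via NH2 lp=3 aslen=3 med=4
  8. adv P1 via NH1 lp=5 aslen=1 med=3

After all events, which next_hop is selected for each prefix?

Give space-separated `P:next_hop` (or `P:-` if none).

Op 1: best P0=NH0 P1=-
Op 2: best P0=NH2 P1=-
Op 3: best P0=NH2 P1=NH0
Op 4: best P0=NH2 P1=NH0
Op 5: best P0=NH2 P1=NH0
Op 6: best P0=NH2 P1=NH0
Op 7: best P0=NH2 P1=NH0
Op 8: best P0=NH2 P1=NH1

Answer: P0:NH2 P1:NH1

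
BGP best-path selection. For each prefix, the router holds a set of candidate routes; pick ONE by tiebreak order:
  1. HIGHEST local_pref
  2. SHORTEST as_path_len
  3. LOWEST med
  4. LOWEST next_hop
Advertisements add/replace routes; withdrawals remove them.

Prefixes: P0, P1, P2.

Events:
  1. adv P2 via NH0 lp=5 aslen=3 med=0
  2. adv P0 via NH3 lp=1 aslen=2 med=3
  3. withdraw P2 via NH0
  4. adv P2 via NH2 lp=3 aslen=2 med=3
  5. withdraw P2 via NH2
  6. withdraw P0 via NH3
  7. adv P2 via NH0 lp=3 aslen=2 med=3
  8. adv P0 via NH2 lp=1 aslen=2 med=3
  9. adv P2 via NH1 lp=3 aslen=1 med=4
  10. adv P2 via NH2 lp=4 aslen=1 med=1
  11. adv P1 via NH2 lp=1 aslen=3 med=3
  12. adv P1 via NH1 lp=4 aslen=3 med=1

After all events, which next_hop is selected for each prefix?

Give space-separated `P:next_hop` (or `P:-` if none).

Answer: P0:NH2 P1:NH1 P2:NH2

Derivation:
Op 1: best P0=- P1=- P2=NH0
Op 2: best P0=NH3 P1=- P2=NH0
Op 3: best P0=NH3 P1=- P2=-
Op 4: best P0=NH3 P1=- P2=NH2
Op 5: best P0=NH3 P1=- P2=-
Op 6: best P0=- P1=- P2=-
Op 7: best P0=- P1=- P2=NH0
Op 8: best P0=NH2 P1=- P2=NH0
Op 9: best P0=NH2 P1=- P2=NH1
Op 10: best P0=NH2 P1=- P2=NH2
Op 11: best P0=NH2 P1=NH2 P2=NH2
Op 12: best P0=NH2 P1=NH1 P2=NH2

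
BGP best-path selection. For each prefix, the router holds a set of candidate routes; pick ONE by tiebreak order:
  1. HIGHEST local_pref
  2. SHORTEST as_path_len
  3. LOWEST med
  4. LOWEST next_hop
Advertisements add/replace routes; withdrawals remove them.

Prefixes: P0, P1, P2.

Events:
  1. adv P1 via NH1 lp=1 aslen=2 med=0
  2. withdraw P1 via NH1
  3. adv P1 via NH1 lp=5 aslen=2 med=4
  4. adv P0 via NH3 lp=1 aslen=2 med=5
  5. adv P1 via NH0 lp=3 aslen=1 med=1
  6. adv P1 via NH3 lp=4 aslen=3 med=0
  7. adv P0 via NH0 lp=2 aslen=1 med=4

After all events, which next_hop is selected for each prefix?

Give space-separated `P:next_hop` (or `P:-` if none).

Op 1: best P0=- P1=NH1 P2=-
Op 2: best P0=- P1=- P2=-
Op 3: best P0=- P1=NH1 P2=-
Op 4: best P0=NH3 P1=NH1 P2=-
Op 5: best P0=NH3 P1=NH1 P2=-
Op 6: best P0=NH3 P1=NH1 P2=-
Op 7: best P0=NH0 P1=NH1 P2=-

Answer: P0:NH0 P1:NH1 P2:-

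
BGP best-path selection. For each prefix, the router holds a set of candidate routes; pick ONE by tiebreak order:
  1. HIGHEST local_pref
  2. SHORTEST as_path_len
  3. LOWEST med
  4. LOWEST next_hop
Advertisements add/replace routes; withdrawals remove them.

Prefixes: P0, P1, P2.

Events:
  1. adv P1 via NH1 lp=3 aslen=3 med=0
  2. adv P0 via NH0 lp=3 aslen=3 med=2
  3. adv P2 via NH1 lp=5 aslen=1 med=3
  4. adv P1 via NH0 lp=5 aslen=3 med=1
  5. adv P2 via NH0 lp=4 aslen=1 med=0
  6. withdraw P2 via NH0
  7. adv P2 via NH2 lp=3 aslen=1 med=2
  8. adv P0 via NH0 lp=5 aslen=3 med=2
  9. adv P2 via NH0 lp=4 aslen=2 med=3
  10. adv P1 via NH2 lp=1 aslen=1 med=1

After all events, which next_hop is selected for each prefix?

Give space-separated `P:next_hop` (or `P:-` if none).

Op 1: best P0=- P1=NH1 P2=-
Op 2: best P0=NH0 P1=NH1 P2=-
Op 3: best P0=NH0 P1=NH1 P2=NH1
Op 4: best P0=NH0 P1=NH0 P2=NH1
Op 5: best P0=NH0 P1=NH0 P2=NH1
Op 6: best P0=NH0 P1=NH0 P2=NH1
Op 7: best P0=NH0 P1=NH0 P2=NH1
Op 8: best P0=NH0 P1=NH0 P2=NH1
Op 9: best P0=NH0 P1=NH0 P2=NH1
Op 10: best P0=NH0 P1=NH0 P2=NH1

Answer: P0:NH0 P1:NH0 P2:NH1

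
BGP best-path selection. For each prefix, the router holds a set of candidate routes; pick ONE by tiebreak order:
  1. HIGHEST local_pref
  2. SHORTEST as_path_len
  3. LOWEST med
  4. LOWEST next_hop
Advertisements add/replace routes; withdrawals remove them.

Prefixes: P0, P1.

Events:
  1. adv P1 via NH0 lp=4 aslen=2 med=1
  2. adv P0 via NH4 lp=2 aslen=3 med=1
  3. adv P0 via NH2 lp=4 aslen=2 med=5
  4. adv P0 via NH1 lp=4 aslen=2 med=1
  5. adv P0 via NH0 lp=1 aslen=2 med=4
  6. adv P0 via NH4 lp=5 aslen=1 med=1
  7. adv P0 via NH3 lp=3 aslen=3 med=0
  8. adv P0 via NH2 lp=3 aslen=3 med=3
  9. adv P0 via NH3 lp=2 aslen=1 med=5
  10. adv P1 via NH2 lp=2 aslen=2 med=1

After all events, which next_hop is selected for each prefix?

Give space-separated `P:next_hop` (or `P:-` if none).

Answer: P0:NH4 P1:NH0

Derivation:
Op 1: best P0=- P1=NH0
Op 2: best P0=NH4 P1=NH0
Op 3: best P0=NH2 P1=NH0
Op 4: best P0=NH1 P1=NH0
Op 5: best P0=NH1 P1=NH0
Op 6: best P0=NH4 P1=NH0
Op 7: best P0=NH4 P1=NH0
Op 8: best P0=NH4 P1=NH0
Op 9: best P0=NH4 P1=NH0
Op 10: best P0=NH4 P1=NH0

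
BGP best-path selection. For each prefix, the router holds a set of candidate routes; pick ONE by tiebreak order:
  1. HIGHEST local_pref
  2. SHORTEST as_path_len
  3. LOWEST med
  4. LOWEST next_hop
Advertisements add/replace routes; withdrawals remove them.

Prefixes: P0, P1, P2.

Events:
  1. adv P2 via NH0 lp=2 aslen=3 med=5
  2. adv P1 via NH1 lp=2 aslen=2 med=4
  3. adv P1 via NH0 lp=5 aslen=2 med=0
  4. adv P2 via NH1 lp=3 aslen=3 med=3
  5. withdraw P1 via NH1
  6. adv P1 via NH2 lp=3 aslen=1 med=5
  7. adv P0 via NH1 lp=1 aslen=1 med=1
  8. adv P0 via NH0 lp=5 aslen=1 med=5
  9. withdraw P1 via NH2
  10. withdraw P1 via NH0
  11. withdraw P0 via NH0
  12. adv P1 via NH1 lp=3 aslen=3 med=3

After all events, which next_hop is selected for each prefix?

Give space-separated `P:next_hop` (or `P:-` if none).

Op 1: best P0=- P1=- P2=NH0
Op 2: best P0=- P1=NH1 P2=NH0
Op 3: best P0=- P1=NH0 P2=NH0
Op 4: best P0=- P1=NH0 P2=NH1
Op 5: best P0=- P1=NH0 P2=NH1
Op 6: best P0=- P1=NH0 P2=NH1
Op 7: best P0=NH1 P1=NH0 P2=NH1
Op 8: best P0=NH0 P1=NH0 P2=NH1
Op 9: best P0=NH0 P1=NH0 P2=NH1
Op 10: best P0=NH0 P1=- P2=NH1
Op 11: best P0=NH1 P1=- P2=NH1
Op 12: best P0=NH1 P1=NH1 P2=NH1

Answer: P0:NH1 P1:NH1 P2:NH1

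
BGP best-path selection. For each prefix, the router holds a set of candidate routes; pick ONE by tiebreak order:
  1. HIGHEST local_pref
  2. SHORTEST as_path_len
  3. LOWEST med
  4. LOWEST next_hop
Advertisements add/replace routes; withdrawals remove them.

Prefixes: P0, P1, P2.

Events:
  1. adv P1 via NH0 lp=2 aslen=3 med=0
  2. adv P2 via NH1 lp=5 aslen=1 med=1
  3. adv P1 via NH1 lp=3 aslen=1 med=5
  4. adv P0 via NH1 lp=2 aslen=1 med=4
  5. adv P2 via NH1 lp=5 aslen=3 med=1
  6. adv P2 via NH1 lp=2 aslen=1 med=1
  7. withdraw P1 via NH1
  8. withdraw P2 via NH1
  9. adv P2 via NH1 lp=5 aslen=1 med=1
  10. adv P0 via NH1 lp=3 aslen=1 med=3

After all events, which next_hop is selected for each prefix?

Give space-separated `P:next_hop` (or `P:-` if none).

Op 1: best P0=- P1=NH0 P2=-
Op 2: best P0=- P1=NH0 P2=NH1
Op 3: best P0=- P1=NH1 P2=NH1
Op 4: best P0=NH1 P1=NH1 P2=NH1
Op 5: best P0=NH1 P1=NH1 P2=NH1
Op 6: best P0=NH1 P1=NH1 P2=NH1
Op 7: best P0=NH1 P1=NH0 P2=NH1
Op 8: best P0=NH1 P1=NH0 P2=-
Op 9: best P0=NH1 P1=NH0 P2=NH1
Op 10: best P0=NH1 P1=NH0 P2=NH1

Answer: P0:NH1 P1:NH0 P2:NH1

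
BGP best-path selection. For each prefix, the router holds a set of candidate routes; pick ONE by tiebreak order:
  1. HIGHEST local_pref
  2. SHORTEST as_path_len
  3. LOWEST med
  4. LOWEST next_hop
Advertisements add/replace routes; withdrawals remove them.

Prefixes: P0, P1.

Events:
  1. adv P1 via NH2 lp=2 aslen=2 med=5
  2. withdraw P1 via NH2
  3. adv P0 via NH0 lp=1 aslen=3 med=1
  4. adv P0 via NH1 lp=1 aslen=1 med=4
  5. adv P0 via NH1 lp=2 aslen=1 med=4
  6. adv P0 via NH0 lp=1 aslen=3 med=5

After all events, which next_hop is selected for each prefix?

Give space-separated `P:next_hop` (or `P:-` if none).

Answer: P0:NH1 P1:-

Derivation:
Op 1: best P0=- P1=NH2
Op 2: best P0=- P1=-
Op 3: best P0=NH0 P1=-
Op 4: best P0=NH1 P1=-
Op 5: best P0=NH1 P1=-
Op 6: best P0=NH1 P1=-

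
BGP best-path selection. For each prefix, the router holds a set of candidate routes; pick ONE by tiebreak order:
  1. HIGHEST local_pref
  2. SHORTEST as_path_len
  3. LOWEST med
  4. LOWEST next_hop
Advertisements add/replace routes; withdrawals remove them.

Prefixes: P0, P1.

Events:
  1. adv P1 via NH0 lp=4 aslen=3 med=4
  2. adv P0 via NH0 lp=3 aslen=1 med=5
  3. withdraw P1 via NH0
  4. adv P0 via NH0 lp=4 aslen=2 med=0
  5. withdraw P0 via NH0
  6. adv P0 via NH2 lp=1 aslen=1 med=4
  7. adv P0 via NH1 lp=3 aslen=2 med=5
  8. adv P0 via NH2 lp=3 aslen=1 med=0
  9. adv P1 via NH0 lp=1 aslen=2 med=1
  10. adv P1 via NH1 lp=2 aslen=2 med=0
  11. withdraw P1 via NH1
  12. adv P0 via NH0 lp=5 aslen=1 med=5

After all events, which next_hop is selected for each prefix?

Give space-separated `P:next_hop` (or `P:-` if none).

Op 1: best P0=- P1=NH0
Op 2: best P0=NH0 P1=NH0
Op 3: best P0=NH0 P1=-
Op 4: best P0=NH0 P1=-
Op 5: best P0=- P1=-
Op 6: best P0=NH2 P1=-
Op 7: best P0=NH1 P1=-
Op 8: best P0=NH2 P1=-
Op 9: best P0=NH2 P1=NH0
Op 10: best P0=NH2 P1=NH1
Op 11: best P0=NH2 P1=NH0
Op 12: best P0=NH0 P1=NH0

Answer: P0:NH0 P1:NH0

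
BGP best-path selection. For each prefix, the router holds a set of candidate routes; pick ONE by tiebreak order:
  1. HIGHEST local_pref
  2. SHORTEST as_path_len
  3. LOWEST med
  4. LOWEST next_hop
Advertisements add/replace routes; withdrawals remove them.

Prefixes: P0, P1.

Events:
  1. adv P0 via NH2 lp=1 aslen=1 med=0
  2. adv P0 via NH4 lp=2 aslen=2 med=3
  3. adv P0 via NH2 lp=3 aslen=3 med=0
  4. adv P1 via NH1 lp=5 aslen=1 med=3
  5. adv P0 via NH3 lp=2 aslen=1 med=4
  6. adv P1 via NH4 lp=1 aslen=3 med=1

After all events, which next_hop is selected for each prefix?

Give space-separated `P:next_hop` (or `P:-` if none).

Answer: P0:NH2 P1:NH1

Derivation:
Op 1: best P0=NH2 P1=-
Op 2: best P0=NH4 P1=-
Op 3: best P0=NH2 P1=-
Op 4: best P0=NH2 P1=NH1
Op 5: best P0=NH2 P1=NH1
Op 6: best P0=NH2 P1=NH1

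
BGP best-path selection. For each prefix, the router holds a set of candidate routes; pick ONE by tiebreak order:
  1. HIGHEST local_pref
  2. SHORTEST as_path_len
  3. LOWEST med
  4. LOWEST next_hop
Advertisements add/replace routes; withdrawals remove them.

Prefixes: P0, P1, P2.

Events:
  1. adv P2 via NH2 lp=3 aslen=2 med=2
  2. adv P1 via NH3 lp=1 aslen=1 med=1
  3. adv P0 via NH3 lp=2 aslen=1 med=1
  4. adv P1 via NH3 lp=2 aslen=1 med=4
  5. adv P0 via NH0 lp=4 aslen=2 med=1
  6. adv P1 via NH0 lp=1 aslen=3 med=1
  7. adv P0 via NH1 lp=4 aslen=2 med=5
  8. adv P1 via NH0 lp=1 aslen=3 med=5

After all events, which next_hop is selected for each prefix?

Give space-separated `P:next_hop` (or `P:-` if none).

Answer: P0:NH0 P1:NH3 P2:NH2

Derivation:
Op 1: best P0=- P1=- P2=NH2
Op 2: best P0=- P1=NH3 P2=NH2
Op 3: best P0=NH3 P1=NH3 P2=NH2
Op 4: best P0=NH3 P1=NH3 P2=NH2
Op 5: best P0=NH0 P1=NH3 P2=NH2
Op 6: best P0=NH0 P1=NH3 P2=NH2
Op 7: best P0=NH0 P1=NH3 P2=NH2
Op 8: best P0=NH0 P1=NH3 P2=NH2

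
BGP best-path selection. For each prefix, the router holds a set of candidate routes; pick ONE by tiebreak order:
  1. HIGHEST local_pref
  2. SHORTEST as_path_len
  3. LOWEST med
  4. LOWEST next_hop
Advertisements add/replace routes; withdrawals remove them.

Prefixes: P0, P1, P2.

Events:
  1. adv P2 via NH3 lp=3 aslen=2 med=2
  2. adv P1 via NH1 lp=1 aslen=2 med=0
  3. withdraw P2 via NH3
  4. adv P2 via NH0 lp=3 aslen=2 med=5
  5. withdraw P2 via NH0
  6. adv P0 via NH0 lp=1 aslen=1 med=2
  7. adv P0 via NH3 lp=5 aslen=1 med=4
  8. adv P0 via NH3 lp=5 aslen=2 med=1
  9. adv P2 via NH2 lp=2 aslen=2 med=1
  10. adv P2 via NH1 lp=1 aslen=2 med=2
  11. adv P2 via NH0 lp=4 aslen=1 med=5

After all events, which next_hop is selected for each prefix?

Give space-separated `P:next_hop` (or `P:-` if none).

Op 1: best P0=- P1=- P2=NH3
Op 2: best P0=- P1=NH1 P2=NH3
Op 3: best P0=- P1=NH1 P2=-
Op 4: best P0=- P1=NH1 P2=NH0
Op 5: best P0=- P1=NH1 P2=-
Op 6: best P0=NH0 P1=NH1 P2=-
Op 7: best P0=NH3 P1=NH1 P2=-
Op 8: best P0=NH3 P1=NH1 P2=-
Op 9: best P0=NH3 P1=NH1 P2=NH2
Op 10: best P0=NH3 P1=NH1 P2=NH2
Op 11: best P0=NH3 P1=NH1 P2=NH0

Answer: P0:NH3 P1:NH1 P2:NH0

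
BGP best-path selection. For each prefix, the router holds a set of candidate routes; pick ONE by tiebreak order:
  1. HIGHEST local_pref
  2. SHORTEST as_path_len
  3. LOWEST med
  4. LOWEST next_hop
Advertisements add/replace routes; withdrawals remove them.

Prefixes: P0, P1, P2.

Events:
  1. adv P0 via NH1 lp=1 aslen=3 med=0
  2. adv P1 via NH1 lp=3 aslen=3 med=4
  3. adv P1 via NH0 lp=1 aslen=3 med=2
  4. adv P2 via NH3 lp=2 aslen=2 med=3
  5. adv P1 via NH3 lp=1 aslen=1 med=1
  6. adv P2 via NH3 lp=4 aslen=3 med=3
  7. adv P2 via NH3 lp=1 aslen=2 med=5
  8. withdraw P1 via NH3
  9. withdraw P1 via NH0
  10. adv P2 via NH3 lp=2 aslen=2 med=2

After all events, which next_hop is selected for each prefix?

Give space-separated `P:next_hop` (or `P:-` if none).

Op 1: best P0=NH1 P1=- P2=-
Op 2: best P0=NH1 P1=NH1 P2=-
Op 3: best P0=NH1 P1=NH1 P2=-
Op 4: best P0=NH1 P1=NH1 P2=NH3
Op 5: best P0=NH1 P1=NH1 P2=NH3
Op 6: best P0=NH1 P1=NH1 P2=NH3
Op 7: best P0=NH1 P1=NH1 P2=NH3
Op 8: best P0=NH1 P1=NH1 P2=NH3
Op 9: best P0=NH1 P1=NH1 P2=NH3
Op 10: best P0=NH1 P1=NH1 P2=NH3

Answer: P0:NH1 P1:NH1 P2:NH3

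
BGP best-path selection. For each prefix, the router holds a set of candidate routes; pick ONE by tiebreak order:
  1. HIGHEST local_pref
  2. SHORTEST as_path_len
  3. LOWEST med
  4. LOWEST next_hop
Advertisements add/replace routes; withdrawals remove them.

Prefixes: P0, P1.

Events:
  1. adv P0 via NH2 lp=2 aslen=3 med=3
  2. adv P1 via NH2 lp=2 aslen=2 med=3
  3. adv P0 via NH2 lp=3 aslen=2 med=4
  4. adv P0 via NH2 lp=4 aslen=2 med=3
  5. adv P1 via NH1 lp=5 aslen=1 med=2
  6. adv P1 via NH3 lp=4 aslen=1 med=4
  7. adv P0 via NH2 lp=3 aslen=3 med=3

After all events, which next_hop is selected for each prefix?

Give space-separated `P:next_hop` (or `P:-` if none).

Answer: P0:NH2 P1:NH1

Derivation:
Op 1: best P0=NH2 P1=-
Op 2: best P0=NH2 P1=NH2
Op 3: best P0=NH2 P1=NH2
Op 4: best P0=NH2 P1=NH2
Op 5: best P0=NH2 P1=NH1
Op 6: best P0=NH2 P1=NH1
Op 7: best P0=NH2 P1=NH1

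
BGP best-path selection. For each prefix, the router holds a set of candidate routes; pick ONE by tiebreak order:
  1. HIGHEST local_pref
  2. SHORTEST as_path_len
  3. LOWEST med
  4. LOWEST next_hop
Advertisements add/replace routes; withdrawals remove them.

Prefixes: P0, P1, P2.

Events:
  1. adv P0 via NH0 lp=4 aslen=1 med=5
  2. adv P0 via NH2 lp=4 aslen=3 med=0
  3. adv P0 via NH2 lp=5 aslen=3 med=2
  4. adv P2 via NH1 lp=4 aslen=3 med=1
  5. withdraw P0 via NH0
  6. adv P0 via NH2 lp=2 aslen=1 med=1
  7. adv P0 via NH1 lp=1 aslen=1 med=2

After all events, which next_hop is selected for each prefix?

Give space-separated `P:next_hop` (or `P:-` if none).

Op 1: best P0=NH0 P1=- P2=-
Op 2: best P0=NH0 P1=- P2=-
Op 3: best P0=NH2 P1=- P2=-
Op 4: best P0=NH2 P1=- P2=NH1
Op 5: best P0=NH2 P1=- P2=NH1
Op 6: best P0=NH2 P1=- P2=NH1
Op 7: best P0=NH2 P1=- P2=NH1

Answer: P0:NH2 P1:- P2:NH1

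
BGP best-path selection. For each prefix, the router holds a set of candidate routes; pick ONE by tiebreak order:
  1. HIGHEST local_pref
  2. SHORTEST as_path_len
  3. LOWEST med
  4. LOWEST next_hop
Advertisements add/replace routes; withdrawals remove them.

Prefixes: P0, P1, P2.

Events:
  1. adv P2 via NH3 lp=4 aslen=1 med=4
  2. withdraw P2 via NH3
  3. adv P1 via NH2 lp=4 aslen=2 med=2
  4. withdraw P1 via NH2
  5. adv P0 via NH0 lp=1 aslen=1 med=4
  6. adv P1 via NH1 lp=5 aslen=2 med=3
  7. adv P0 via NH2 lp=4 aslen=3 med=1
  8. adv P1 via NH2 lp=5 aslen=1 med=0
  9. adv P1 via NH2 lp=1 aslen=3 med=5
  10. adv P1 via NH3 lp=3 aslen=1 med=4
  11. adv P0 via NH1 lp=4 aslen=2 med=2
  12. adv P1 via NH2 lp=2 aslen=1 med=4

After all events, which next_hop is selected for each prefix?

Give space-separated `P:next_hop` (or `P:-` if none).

Answer: P0:NH1 P1:NH1 P2:-

Derivation:
Op 1: best P0=- P1=- P2=NH3
Op 2: best P0=- P1=- P2=-
Op 3: best P0=- P1=NH2 P2=-
Op 4: best P0=- P1=- P2=-
Op 5: best P0=NH0 P1=- P2=-
Op 6: best P0=NH0 P1=NH1 P2=-
Op 7: best P0=NH2 P1=NH1 P2=-
Op 8: best P0=NH2 P1=NH2 P2=-
Op 9: best P0=NH2 P1=NH1 P2=-
Op 10: best P0=NH2 P1=NH1 P2=-
Op 11: best P0=NH1 P1=NH1 P2=-
Op 12: best P0=NH1 P1=NH1 P2=-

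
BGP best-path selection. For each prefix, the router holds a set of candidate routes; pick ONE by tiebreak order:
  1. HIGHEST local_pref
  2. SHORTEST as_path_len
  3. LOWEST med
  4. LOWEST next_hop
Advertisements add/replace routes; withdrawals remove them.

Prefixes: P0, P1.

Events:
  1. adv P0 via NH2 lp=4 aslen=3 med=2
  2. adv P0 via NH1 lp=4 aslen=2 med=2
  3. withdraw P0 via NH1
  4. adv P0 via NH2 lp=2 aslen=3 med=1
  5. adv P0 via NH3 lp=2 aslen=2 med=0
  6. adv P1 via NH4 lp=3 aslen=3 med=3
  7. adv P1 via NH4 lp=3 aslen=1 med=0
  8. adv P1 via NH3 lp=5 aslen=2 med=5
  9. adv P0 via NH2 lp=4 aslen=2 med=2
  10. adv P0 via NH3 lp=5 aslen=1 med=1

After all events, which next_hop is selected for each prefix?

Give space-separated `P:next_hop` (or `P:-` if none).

Op 1: best P0=NH2 P1=-
Op 2: best P0=NH1 P1=-
Op 3: best P0=NH2 P1=-
Op 4: best P0=NH2 P1=-
Op 5: best P0=NH3 P1=-
Op 6: best P0=NH3 P1=NH4
Op 7: best P0=NH3 P1=NH4
Op 8: best P0=NH3 P1=NH3
Op 9: best P0=NH2 P1=NH3
Op 10: best P0=NH3 P1=NH3

Answer: P0:NH3 P1:NH3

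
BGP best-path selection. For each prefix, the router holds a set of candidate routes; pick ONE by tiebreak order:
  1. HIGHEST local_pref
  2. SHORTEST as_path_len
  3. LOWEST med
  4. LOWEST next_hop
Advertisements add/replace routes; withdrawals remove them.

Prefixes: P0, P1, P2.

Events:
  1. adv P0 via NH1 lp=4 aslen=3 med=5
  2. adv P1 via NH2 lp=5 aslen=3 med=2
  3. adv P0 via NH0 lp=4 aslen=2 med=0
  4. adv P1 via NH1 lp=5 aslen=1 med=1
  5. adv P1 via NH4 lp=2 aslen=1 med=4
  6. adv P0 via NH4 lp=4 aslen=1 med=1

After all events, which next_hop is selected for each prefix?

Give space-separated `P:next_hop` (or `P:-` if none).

Op 1: best P0=NH1 P1=- P2=-
Op 2: best P0=NH1 P1=NH2 P2=-
Op 3: best P0=NH0 P1=NH2 P2=-
Op 4: best P0=NH0 P1=NH1 P2=-
Op 5: best P0=NH0 P1=NH1 P2=-
Op 6: best P0=NH4 P1=NH1 P2=-

Answer: P0:NH4 P1:NH1 P2:-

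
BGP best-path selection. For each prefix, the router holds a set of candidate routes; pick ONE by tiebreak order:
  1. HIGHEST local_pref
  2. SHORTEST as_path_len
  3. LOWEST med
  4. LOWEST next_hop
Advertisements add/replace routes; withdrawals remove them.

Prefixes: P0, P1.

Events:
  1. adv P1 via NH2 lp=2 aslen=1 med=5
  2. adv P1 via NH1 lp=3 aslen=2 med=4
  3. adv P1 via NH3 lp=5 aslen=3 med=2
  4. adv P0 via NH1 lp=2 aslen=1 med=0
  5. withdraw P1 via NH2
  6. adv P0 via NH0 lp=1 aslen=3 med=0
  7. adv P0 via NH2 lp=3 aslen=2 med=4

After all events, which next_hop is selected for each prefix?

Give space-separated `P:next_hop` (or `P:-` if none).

Op 1: best P0=- P1=NH2
Op 2: best P0=- P1=NH1
Op 3: best P0=- P1=NH3
Op 4: best P0=NH1 P1=NH3
Op 5: best P0=NH1 P1=NH3
Op 6: best P0=NH1 P1=NH3
Op 7: best P0=NH2 P1=NH3

Answer: P0:NH2 P1:NH3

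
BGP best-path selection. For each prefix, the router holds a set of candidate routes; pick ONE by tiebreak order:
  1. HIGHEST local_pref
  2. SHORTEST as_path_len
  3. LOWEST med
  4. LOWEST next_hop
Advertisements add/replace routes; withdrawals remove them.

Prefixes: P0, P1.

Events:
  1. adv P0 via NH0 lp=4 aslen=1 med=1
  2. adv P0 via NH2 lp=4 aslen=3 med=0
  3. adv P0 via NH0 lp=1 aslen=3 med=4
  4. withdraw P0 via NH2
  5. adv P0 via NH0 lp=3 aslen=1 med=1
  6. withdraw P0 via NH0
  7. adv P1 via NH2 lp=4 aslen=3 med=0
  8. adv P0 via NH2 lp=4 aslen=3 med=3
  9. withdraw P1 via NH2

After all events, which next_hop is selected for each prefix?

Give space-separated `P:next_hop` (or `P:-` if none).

Op 1: best P0=NH0 P1=-
Op 2: best P0=NH0 P1=-
Op 3: best P0=NH2 P1=-
Op 4: best P0=NH0 P1=-
Op 5: best P0=NH0 P1=-
Op 6: best P0=- P1=-
Op 7: best P0=- P1=NH2
Op 8: best P0=NH2 P1=NH2
Op 9: best P0=NH2 P1=-

Answer: P0:NH2 P1:-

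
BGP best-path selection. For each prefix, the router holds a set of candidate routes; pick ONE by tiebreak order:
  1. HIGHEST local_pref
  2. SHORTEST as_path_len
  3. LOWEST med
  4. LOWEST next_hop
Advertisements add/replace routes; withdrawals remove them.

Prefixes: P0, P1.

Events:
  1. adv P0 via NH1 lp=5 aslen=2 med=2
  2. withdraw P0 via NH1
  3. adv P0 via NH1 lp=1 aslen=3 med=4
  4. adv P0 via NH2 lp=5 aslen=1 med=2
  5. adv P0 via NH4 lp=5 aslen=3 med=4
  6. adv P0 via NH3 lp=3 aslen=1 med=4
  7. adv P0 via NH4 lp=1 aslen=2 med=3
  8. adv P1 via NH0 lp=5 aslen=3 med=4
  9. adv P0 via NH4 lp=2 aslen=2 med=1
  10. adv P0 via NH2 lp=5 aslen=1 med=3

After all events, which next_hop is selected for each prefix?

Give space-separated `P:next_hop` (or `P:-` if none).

Answer: P0:NH2 P1:NH0

Derivation:
Op 1: best P0=NH1 P1=-
Op 2: best P0=- P1=-
Op 3: best P0=NH1 P1=-
Op 4: best P0=NH2 P1=-
Op 5: best P0=NH2 P1=-
Op 6: best P0=NH2 P1=-
Op 7: best P0=NH2 P1=-
Op 8: best P0=NH2 P1=NH0
Op 9: best P0=NH2 P1=NH0
Op 10: best P0=NH2 P1=NH0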